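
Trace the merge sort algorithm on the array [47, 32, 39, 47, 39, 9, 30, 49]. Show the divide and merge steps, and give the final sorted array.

Merge sort trace:

Split: [47, 32, 39, 47, 39, 9, 30, 49] -> [47, 32, 39, 47] and [39, 9, 30, 49]
  Split: [47, 32, 39, 47] -> [47, 32] and [39, 47]
    Split: [47, 32] -> [47] and [32]
    Merge: [47] + [32] -> [32, 47]
    Split: [39, 47] -> [39] and [47]
    Merge: [39] + [47] -> [39, 47]
  Merge: [32, 47] + [39, 47] -> [32, 39, 47, 47]
  Split: [39, 9, 30, 49] -> [39, 9] and [30, 49]
    Split: [39, 9] -> [39] and [9]
    Merge: [39] + [9] -> [9, 39]
    Split: [30, 49] -> [30] and [49]
    Merge: [30] + [49] -> [30, 49]
  Merge: [9, 39] + [30, 49] -> [9, 30, 39, 49]
Merge: [32, 39, 47, 47] + [9, 30, 39, 49] -> [9, 30, 32, 39, 39, 47, 47, 49]

Final sorted array: [9, 30, 32, 39, 39, 47, 47, 49]

The merge sort proceeds by recursively splitting the array and merging sorted halves.
After all merges, the sorted array is [9, 30, 32, 39, 39, 47, 47, 49].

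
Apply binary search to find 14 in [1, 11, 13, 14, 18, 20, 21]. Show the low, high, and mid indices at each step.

Binary search for 14 in [1, 11, 13, 14, 18, 20, 21]:

lo=0, hi=6, mid=3, arr[mid]=14 -> Found target at index 3!

Binary search finds 14 at index 3 after 1 comparisons. The search repeatedly halves the search space by comparing with the middle element.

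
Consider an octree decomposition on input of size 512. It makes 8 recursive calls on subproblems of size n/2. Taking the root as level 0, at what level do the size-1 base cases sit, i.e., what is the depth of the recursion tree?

For divide and conquer with division factor 2:

Problem sizes at each level:
Level 0: 512
Level 1: 256
Level 2: 128
Level 3: 64
Level 4: 32
Level 5: 16
Level 6: 8
Level 7: 4
Level 8: 2
Level 9: 1

The root is level 0 and the size-1 base case is level 9 (the tree spans levels 0 through 9, i.e. 10 levels counting the root), so the depth is the number of divisions: log_2(512) = 9

The recursion tree depth is log_2(512) = 9. At each level, the problem size is divided by 2, so it takes 9 divisions to reduce to a base case of size 1. The algorithm makes 8 recursive calls at each level.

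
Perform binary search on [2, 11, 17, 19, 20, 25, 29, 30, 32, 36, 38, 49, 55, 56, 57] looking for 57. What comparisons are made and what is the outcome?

Binary search for 57 in [2, 11, 17, 19, 20, 25, 29, 30, 32, 36, 38, 49, 55, 56, 57]:

lo=0, hi=14, mid=7, arr[mid]=30 -> 30 < 57, search right half
lo=8, hi=14, mid=11, arr[mid]=49 -> 49 < 57, search right half
lo=12, hi=14, mid=13, arr[mid]=56 -> 56 < 57, search right half
lo=14, hi=14, mid=14, arr[mid]=57 -> Found target at index 14!

Binary search finds 57 at index 14 after 4 comparisons. The search repeatedly halves the search space by comparing with the middle element.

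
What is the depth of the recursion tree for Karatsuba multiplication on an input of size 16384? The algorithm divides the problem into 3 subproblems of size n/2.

For divide and conquer with division factor 2:

Problem sizes at each level:
Level 0: 16384
Level 1: 8192
Level 2: 4096
Level 3: 2048
Level 4: 1024
Level 5: 512
Level 6: 256
Level 7: 128
Level 8: 64
Level 9: 32
Level 10: 16
Level 11: 8
Level 12: 4
Level 13: 2
Level 14: 1

The root is level 0 and the size-1 base case is level 14 (the tree spans levels 0 through 14, i.e. 15 levels counting the root), so the depth is the number of divisions: log_2(16384) = 14

The recursion tree depth is log_2(16384) = 14. At each level, the problem size is divided by 2, so it takes 14 divisions to reduce to a base case of size 1. The algorithm makes 3 recursive calls at each level.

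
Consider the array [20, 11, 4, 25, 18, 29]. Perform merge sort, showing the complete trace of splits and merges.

Merge sort trace:

Split: [20, 11, 4, 25, 18, 29] -> [20, 11, 4] and [25, 18, 29]
  Split: [20, 11, 4] -> [20] and [11, 4]
    Split: [11, 4] -> [11] and [4]
    Merge: [11] + [4] -> [4, 11]
  Merge: [20] + [4, 11] -> [4, 11, 20]
  Split: [25, 18, 29] -> [25] and [18, 29]
    Split: [18, 29] -> [18] and [29]
    Merge: [18] + [29] -> [18, 29]
  Merge: [25] + [18, 29] -> [18, 25, 29]
Merge: [4, 11, 20] + [18, 25, 29] -> [4, 11, 18, 20, 25, 29]

Final sorted array: [4, 11, 18, 20, 25, 29]

The merge sort proceeds by recursively splitting the array and merging sorted halves.
After all merges, the sorted array is [4, 11, 18, 20, 25, 29].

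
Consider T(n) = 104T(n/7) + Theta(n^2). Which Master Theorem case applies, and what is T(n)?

Master Theorem for T(n) = 104T(n/7) + O(n^2):

a = 104, b = 7, c = 2
log_b(a) = log_7(104) = 2.3867

Case 1: c = 2 < log_7(104) = 2.3867
T(n) = O(n^(log_7 104))

For T(n) = 104T(n/7) + O(n^2): log_7(104) = 2.3867. This is Case 1 of the Master Theorem (c < log_b(a), work dominated by leaves), giving O(n^(log_7 104)).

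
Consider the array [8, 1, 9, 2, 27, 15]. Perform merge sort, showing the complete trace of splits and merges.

Merge sort trace:

Split: [8, 1, 9, 2, 27, 15] -> [8, 1, 9] and [2, 27, 15]
  Split: [8, 1, 9] -> [8] and [1, 9]
    Split: [1, 9] -> [1] and [9]
    Merge: [1] + [9] -> [1, 9]
  Merge: [8] + [1, 9] -> [1, 8, 9]
  Split: [2, 27, 15] -> [2] and [27, 15]
    Split: [27, 15] -> [27] and [15]
    Merge: [27] + [15] -> [15, 27]
  Merge: [2] + [15, 27] -> [2, 15, 27]
Merge: [1, 8, 9] + [2, 15, 27] -> [1, 2, 8, 9, 15, 27]

Final sorted array: [1, 2, 8, 9, 15, 27]

The merge sort proceeds by recursively splitting the array and merging sorted halves.
After all merges, the sorted array is [1, 2, 8, 9, 15, 27].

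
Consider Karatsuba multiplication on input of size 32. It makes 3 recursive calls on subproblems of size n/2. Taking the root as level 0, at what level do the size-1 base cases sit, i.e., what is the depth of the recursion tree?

For divide and conquer with division factor 2:

Problem sizes at each level:
Level 0: 32
Level 1: 16
Level 2: 8
Level 3: 4
Level 4: 2
Level 5: 1

The root is level 0 and the size-1 base case is level 5 (the tree spans levels 0 through 5, i.e. 6 levels counting the root), so the depth is the number of divisions: log_2(32) = 5

The recursion tree depth is log_2(32) = 5. At each level, the problem size is divided by 2, so it takes 5 divisions to reduce to a base case of size 1. The algorithm makes 3 recursive calls at each level.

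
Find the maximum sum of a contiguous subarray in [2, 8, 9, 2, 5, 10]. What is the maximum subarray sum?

Using Kadane's algorithm on [2, 8, 9, 2, 5, 10]:

Scanning through the array:
Position 1 (value 8): max_ending_here = 10, max_so_far = 10
Position 2 (value 9): max_ending_here = 19, max_so_far = 19
Position 3 (value 2): max_ending_here = 21, max_so_far = 21
Position 4 (value 5): max_ending_here = 26, max_so_far = 26
Position 5 (value 10): max_ending_here = 36, max_so_far = 36

Maximum subarray: [2, 8, 9, 2, 5, 10]
Maximum sum: 36

The maximum subarray is [2, 8, 9, 2, 5, 10] with sum 36. This subarray runs from index 0 to index 5.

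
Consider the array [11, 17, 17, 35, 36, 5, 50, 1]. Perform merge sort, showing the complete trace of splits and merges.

Merge sort trace:

Split: [11, 17, 17, 35, 36, 5, 50, 1] -> [11, 17, 17, 35] and [36, 5, 50, 1]
  Split: [11, 17, 17, 35] -> [11, 17] and [17, 35]
    Split: [11, 17] -> [11] and [17]
    Merge: [11] + [17] -> [11, 17]
    Split: [17, 35] -> [17] and [35]
    Merge: [17] + [35] -> [17, 35]
  Merge: [11, 17] + [17, 35] -> [11, 17, 17, 35]
  Split: [36, 5, 50, 1] -> [36, 5] and [50, 1]
    Split: [36, 5] -> [36] and [5]
    Merge: [36] + [5] -> [5, 36]
    Split: [50, 1] -> [50] and [1]
    Merge: [50] + [1] -> [1, 50]
  Merge: [5, 36] + [1, 50] -> [1, 5, 36, 50]
Merge: [11, 17, 17, 35] + [1, 5, 36, 50] -> [1, 5, 11, 17, 17, 35, 36, 50]

Final sorted array: [1, 5, 11, 17, 17, 35, 36, 50]

The merge sort proceeds by recursively splitting the array and merging sorted halves.
After all merges, the sorted array is [1, 5, 11, 17, 17, 35, 36, 50].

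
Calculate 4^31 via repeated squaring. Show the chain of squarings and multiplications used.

Computing 4^31 by squaring (build up from 4^1; each line after the first costs one multiplication):

4^1 = 4
4^2 = (4^1)^2 = 4^2 = 16
4^3 = 4 * 4^2 = 4 * 16 = 64
4^6 = (4^3)^2 = 64^2 = 4096
4^7 = 4 * 4^6 = 4 * 4096 = 16384
4^14 = (4^7)^2 = 16384^2 = 268435456
4^15 = 4 * 4^14 = 4 * 268435456 = 1073741824
4^30 = (4^15)^2 = 1073741824^2 = 1152921504606846976
4^31 = 4 * 4^30 = 4 * 1152921504606846976 = 4611686018427387904

Result: 4611686018427387904
Multiplications needed: 8 (8 lines after 4^1)

4^31 = 4611686018427387904. Using exponentiation by squaring, this requires 8 multiplications. The key idea: if the exponent is even, square the half-power; if odd, multiply by the base once.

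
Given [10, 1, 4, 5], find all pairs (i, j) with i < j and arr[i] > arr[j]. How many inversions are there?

Finding inversions in [10, 1, 4, 5]:

(0, 1): arr[0]=10 > arr[1]=1
(0, 2): arr[0]=10 > arr[2]=4
(0, 3): arr[0]=10 > arr[3]=5

Total inversions: 3

The array has 3 inversion(s): (0,1), (0,2), (0,3). Each pair (i,j) satisfies i < j and arr[i] > arr[j].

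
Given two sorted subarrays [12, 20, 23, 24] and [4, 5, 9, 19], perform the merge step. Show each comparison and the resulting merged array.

Merging process:

Compare 12 vs 4: take 4 from right. Merged: [4]
Compare 12 vs 5: take 5 from right. Merged: [4, 5]
Compare 12 vs 9: take 9 from right. Merged: [4, 5, 9]
Compare 12 vs 19: take 12 from left. Merged: [4, 5, 9, 12]
Compare 20 vs 19: take 19 from right. Merged: [4, 5, 9, 12, 19]
Append remaining from left: [20, 23, 24]. Merged: [4, 5, 9, 12, 19, 20, 23, 24]

Final merged array: [4, 5, 9, 12, 19, 20, 23, 24]
Total comparisons: 5

The merged array is [4, 5, 9, 12, 19, 20, 23, 24], requiring 5 comparisons. The merge step runs in O(n) time where n is the total number of elements.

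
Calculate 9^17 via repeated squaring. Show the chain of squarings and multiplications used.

Computing 9^17 by squaring (build up from 9^1; each line after the first costs one multiplication):

9^1 = 9
9^2 = (9^1)^2 = 9^2 = 81
9^4 = (9^2)^2 = 81^2 = 6561
9^8 = (9^4)^2 = 6561^2 = 43046721
9^16 = (9^8)^2 = 43046721^2 = 1853020188851841
9^17 = 9 * 9^16 = 9 * 1853020188851841 = 16677181699666569

Result: 16677181699666569
Multiplications needed: 5 (5 lines after 9^1)

9^17 = 16677181699666569. Using exponentiation by squaring, this requires 5 multiplications. The key idea: if the exponent is even, square the half-power; if odd, multiply by the base once.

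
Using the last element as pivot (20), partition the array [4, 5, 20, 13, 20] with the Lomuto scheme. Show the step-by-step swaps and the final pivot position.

Lomuto partition with pivot = 20:

Initial array: [4, 5, 20, 13, 20]

arr[0]=4 <= 20: swap with position 0, array becomes [4, 5, 20, 13, 20]
arr[1]=5 <= 20: swap with position 1, array becomes [4, 5, 20, 13, 20]
arr[2]=20 <= 20: swap with position 2, array becomes [4, 5, 20, 13, 20]
arr[3]=13 <= 20: swap with position 3, array becomes [4, 5, 20, 13, 20]

Place pivot at position 4: [4, 5, 20, 13, 20]
Pivot position: 4

After partitioning with pivot 20, the array becomes [4, 5, 20, 13, 20]. The pivot is placed at index 4. All elements to the left of the pivot are <= 20, and all elements to the right are > 20.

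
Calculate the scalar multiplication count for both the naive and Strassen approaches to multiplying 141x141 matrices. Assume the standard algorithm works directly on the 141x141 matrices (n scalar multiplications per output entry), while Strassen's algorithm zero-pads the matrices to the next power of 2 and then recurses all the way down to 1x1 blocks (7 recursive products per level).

Matrix multiplication for 141x141 matrices:

Strassen's algorithm requires power-of-2 dimensions. Pad 141x141 to 256x256 (next power of 2).

Standard algorithm: 141^3 = 2803221 multiplications
Strassen's algorithm: 7^(log2(256)) = 7^8 = 5764801 multiplications
Difference: 2803221 - 5764801 = -2961580 (Strassen uses MORE here due to padding overhead — for small or just-over-power-of-2 n, padding can outweigh the per-level savings)

Standard: 2803221 multiplications (141^3). Strassen: 5764801 multiplications (7^8, after padding to 256x256). Strassen reduces 8 recursive multiplications to 7 at each level.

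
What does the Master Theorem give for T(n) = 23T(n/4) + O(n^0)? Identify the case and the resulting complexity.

Master Theorem for T(n) = 23T(n/4) + O(n^0):

a = 23, b = 4, c = 0
log_b(a) = log_4(23) = 2.2618

Case 1: c = 0 < log_4(23) = 2.2618
T(n) = O(n^(log_4 23))

For T(n) = 23T(n/4) + O(n^0): log_4(23) = 2.2618. This is Case 1 of the Master Theorem (c < log_b(a), work dominated by leaves), giving O(n^(log_4 23)).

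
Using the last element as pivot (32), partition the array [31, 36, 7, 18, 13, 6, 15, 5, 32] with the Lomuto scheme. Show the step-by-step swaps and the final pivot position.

Lomuto partition with pivot = 32:

Initial array: [31, 36, 7, 18, 13, 6, 15, 5, 32]

arr[0]=31 <= 32: swap with position 0, array becomes [31, 36, 7, 18, 13, 6, 15, 5, 32]
arr[1]=36 > 32: no swap
arr[2]=7 <= 32: swap with position 1, array becomes [31, 7, 36, 18, 13, 6, 15, 5, 32]
arr[3]=18 <= 32: swap with position 2, array becomes [31, 7, 18, 36, 13, 6, 15, 5, 32]
arr[4]=13 <= 32: swap with position 3, array becomes [31, 7, 18, 13, 36, 6, 15, 5, 32]
arr[5]=6 <= 32: swap with position 4, array becomes [31, 7, 18, 13, 6, 36, 15, 5, 32]
arr[6]=15 <= 32: swap with position 5, array becomes [31, 7, 18, 13, 6, 15, 36, 5, 32]
arr[7]=5 <= 32: swap with position 6, array becomes [31, 7, 18, 13, 6, 15, 5, 36, 32]

Place pivot at position 7: [31, 7, 18, 13, 6, 15, 5, 32, 36]
Pivot position: 7

After partitioning with pivot 32, the array becomes [31, 7, 18, 13, 6, 15, 5, 32, 36]. The pivot is placed at index 7. All elements to the left of the pivot are <= 32, and all elements to the right are > 32.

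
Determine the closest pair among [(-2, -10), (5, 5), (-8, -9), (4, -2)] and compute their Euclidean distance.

Computing all pairwise distances among 4 points:

d((-2, -10), (5, 5)) = 16.5529
d((-2, -10), (-8, -9)) = 6.0828 <-- minimum
d((-2, -10), (4, -2)) = 10.0
d((5, 5), (-8, -9)) = 19.105
d((5, 5), (4, -2)) = 7.0711
d((-8, -9), (4, -2)) = 13.8924

Closest pair: (-2, -10) and (-8, -9) with distance 6.0828

The closest pair is (-2, -10) and (-8, -9) with Euclidean distance 6.0828. For 4 points, brute-force pairwise comparison is shown above. For large n, the divide-and-conquer algorithm (sort by x, recurse on halves, check the dividing strip) achieves O(n log n).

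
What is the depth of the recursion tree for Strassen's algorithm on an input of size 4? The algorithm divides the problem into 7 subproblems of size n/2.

For divide and conquer with division factor 2:

Problem sizes at each level:
Level 0: 4
Level 1: 2
Level 2: 1

The root is level 0 and the size-1 base case is level 2 (the tree spans levels 0 through 2, i.e. 3 levels counting the root), so the depth is the number of divisions: log_2(4) = 2

The recursion tree depth is log_2(4) = 2. At each level, the problem size is divided by 2, so it takes 2 divisions to reduce to a base case of size 1. The algorithm makes 7 recursive calls at each level.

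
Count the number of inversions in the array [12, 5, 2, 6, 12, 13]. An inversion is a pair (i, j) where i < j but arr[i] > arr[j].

Finding inversions in [12, 5, 2, 6, 12, 13]:

(0, 1): arr[0]=12 > arr[1]=5
(0, 2): arr[0]=12 > arr[2]=2
(0, 3): arr[0]=12 > arr[3]=6
(1, 2): arr[1]=5 > arr[2]=2

Total inversions: 4

The array has 4 inversion(s): (0,1), (0,2), (0,3), (1,2). Each pair (i,j) satisfies i < j and arr[i] > arr[j].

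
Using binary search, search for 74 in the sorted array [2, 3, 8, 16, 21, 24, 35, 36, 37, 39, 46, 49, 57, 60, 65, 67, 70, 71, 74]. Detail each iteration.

Binary search for 74 in [2, 3, 8, 16, 21, 24, 35, 36, 37, 39, 46, 49, 57, 60, 65, 67, 70, 71, 74]:

lo=0, hi=18, mid=9, arr[mid]=39 -> 39 < 74, search right half
lo=10, hi=18, mid=14, arr[mid]=65 -> 65 < 74, search right half
lo=15, hi=18, mid=16, arr[mid]=70 -> 70 < 74, search right half
lo=17, hi=18, mid=17, arr[mid]=71 -> 71 < 74, search right half
lo=18, hi=18, mid=18, arr[mid]=74 -> Found target at index 18!

Binary search finds 74 at index 18 after 5 comparisons. The search repeatedly halves the search space by comparing with the middle element.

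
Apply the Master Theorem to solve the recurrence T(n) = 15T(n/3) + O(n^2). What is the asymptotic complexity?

Master Theorem for T(n) = 15T(n/3) + O(n^2):

a = 15, b = 3, c = 2
log_b(a) = log_3(15) = 2.4650

Case 1: c = 2 < log_3(15) = 2.4650
T(n) = O(n^(log_3 15))

For T(n) = 15T(n/3) + O(n^2): log_3(15) = 2.4650. This is Case 1 of the Master Theorem (c < log_b(a), work dominated by leaves), giving O(n^(log_3 15)).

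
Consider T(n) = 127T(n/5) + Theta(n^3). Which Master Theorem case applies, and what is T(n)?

Master Theorem for T(n) = 127T(n/5) + O(n^3):

a = 127, b = 5, c = 3
log_b(a) = log_5(127) = 3.0099

Case 1: c = 3 < log_5(127) = 3.0099
T(n) = O(n^(log_5 127))

For T(n) = 127T(n/5) + O(n^3): log_5(127) = 3.0099. This is Case 1 of the Master Theorem (c < log_b(a), work dominated by leaves), giving O(n^(log_5 127)).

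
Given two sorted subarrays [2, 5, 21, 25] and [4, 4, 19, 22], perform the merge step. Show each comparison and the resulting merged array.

Merging process:

Compare 2 vs 4: take 2 from left. Merged: [2]
Compare 5 vs 4: take 4 from right. Merged: [2, 4]
Compare 5 vs 4: take 4 from right. Merged: [2, 4, 4]
Compare 5 vs 19: take 5 from left. Merged: [2, 4, 4, 5]
Compare 21 vs 19: take 19 from right. Merged: [2, 4, 4, 5, 19]
Compare 21 vs 22: take 21 from left. Merged: [2, 4, 4, 5, 19, 21]
Compare 25 vs 22: take 22 from right. Merged: [2, 4, 4, 5, 19, 21, 22]
Append remaining from left: [25]. Merged: [2, 4, 4, 5, 19, 21, 22, 25]

Final merged array: [2, 4, 4, 5, 19, 21, 22, 25]
Total comparisons: 7

The merged array is [2, 4, 4, 5, 19, 21, 22, 25], requiring 7 comparisons. The merge step runs in O(n) time where n is the total number of elements.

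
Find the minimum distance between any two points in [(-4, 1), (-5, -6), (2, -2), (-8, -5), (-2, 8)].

Computing all pairwise distances among 5 points:

d((-4, 1), (-5, -6)) = 7.0711
d((-4, 1), (2, -2)) = 6.7082
d((-4, 1), (-8, -5)) = 7.2111
d((-4, 1), (-2, 8)) = 7.2801
d((-5, -6), (2, -2)) = 8.0623
d((-5, -6), (-8, -5)) = 3.1623 <-- minimum
d((-5, -6), (-2, 8)) = 14.3178
d((2, -2), (-8, -5)) = 10.4403
d((2, -2), (-2, 8)) = 10.7703
d((-8, -5), (-2, 8)) = 14.3178

Closest pair: (-5, -6) and (-8, -5) with distance 3.1623

The closest pair is (-5, -6) and (-8, -5) with Euclidean distance 3.1623. For 5 points, brute-force pairwise comparison is shown above. For large n, the divide-and-conquer algorithm (sort by x, recurse on halves, check the dividing strip) achieves O(n log n).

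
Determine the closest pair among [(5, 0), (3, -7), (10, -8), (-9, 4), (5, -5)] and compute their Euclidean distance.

Computing all pairwise distances among 5 points:

d((5, 0), (3, -7)) = 7.2801
d((5, 0), (10, -8)) = 9.434
d((5, 0), (-9, 4)) = 14.5602
d((5, 0), (5, -5)) = 5.0
d((3, -7), (10, -8)) = 7.0711
d((3, -7), (-9, 4)) = 16.2788
d((3, -7), (5, -5)) = 2.8284 <-- minimum
d((10, -8), (-9, 4)) = 22.4722
d((10, -8), (5, -5)) = 5.831
d((-9, 4), (5, -5)) = 16.6433

Closest pair: (3, -7) and (5, -5) with distance 2.8284

The closest pair is (3, -7) and (5, -5) with Euclidean distance 2.8284. For 5 points, brute-force pairwise comparison is shown above. For large n, the divide-and-conquer algorithm (sort by x, recurse on halves, check the dividing strip) achieves O(n log n).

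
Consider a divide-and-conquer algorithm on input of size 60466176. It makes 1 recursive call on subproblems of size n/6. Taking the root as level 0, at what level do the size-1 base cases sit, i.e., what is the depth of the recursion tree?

For divide and conquer with division factor 6:

Problem sizes at each level:
Level 0: 60466176
Level 1: 10077696
Level 2: 1679616
Level 3: 279936
Level 4: 46656
Level 5: 7776
Level 6: 1296
Level 7: 216
Level 8: 36
Level 9: 6
Level 10: 1

The root is level 0 and the size-1 base case is level 10 (the tree spans levels 0 through 10, i.e. 11 levels counting the root), so the depth is the number of divisions: log_6(60466176) = 10

The recursion tree depth is log_6(60466176) = 10. At each level, the problem size is divided by 6, so it takes 10 divisions to reduce to a base case of size 1. The algorithm makes 1 recursive call at each level.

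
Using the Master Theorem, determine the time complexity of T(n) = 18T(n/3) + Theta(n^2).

Master Theorem for T(n) = 18T(n/3) + O(n^2):

a = 18, b = 3, c = 2
log_b(a) = log_3(18) = 2.6309

Case 1: c = 2 < log_3(18) = 2.6309
T(n) = O(n^(log_3 18))

For T(n) = 18T(n/3) + O(n^2): log_3(18) = 2.6309. This is Case 1 of the Master Theorem (c < log_b(a), work dominated by leaves), giving O(n^(log_3 18)).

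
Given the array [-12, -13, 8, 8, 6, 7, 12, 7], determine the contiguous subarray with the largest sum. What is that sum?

Using Kadane's algorithm on [-12, -13, 8, 8, 6, 7, 12, 7]:

Scanning through the array:
Position 1 (value -13): max_ending_here = -13, max_so_far = -12
Position 2 (value 8): max_ending_here = 8, max_so_far = 8
Position 3 (value 8): max_ending_here = 16, max_so_far = 16
Position 4 (value 6): max_ending_here = 22, max_so_far = 22
Position 5 (value 7): max_ending_here = 29, max_so_far = 29
Position 6 (value 12): max_ending_here = 41, max_so_far = 41
Position 7 (value 7): max_ending_here = 48, max_so_far = 48

Maximum subarray: [8, 8, 6, 7, 12, 7]
Maximum sum: 48

The maximum subarray is [8, 8, 6, 7, 12, 7] with sum 48. This subarray runs from index 2 to index 7.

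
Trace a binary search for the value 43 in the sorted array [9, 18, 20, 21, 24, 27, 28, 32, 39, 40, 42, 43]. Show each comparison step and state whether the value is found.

Binary search for 43 in [9, 18, 20, 21, 24, 27, 28, 32, 39, 40, 42, 43]:

lo=0, hi=11, mid=5, arr[mid]=27 -> 27 < 43, search right half
lo=6, hi=11, mid=8, arr[mid]=39 -> 39 < 43, search right half
lo=9, hi=11, mid=10, arr[mid]=42 -> 42 < 43, search right half
lo=11, hi=11, mid=11, arr[mid]=43 -> Found target at index 11!

Binary search finds 43 at index 11 after 4 comparisons. The search repeatedly halves the search space by comparing with the middle element.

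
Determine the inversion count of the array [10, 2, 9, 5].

Finding inversions in [10, 2, 9, 5]:

(0, 1): arr[0]=10 > arr[1]=2
(0, 2): arr[0]=10 > arr[2]=9
(0, 3): arr[0]=10 > arr[3]=5
(2, 3): arr[2]=9 > arr[3]=5

Total inversions: 4

The array has 4 inversion(s): (0,1), (0,2), (0,3), (2,3). Each pair (i,j) satisfies i < j and arr[i] > arr[j].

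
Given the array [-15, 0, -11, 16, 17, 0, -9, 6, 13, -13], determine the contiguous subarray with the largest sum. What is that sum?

Using Kadane's algorithm on [-15, 0, -11, 16, 17, 0, -9, 6, 13, -13]:

Scanning through the array:
Position 1 (value 0): max_ending_here = 0, max_so_far = 0
Position 2 (value -11): max_ending_here = -11, max_so_far = 0
Position 3 (value 16): max_ending_here = 16, max_so_far = 16
Position 4 (value 17): max_ending_here = 33, max_so_far = 33
Position 5 (value 0): max_ending_here = 33, max_so_far = 33
Position 6 (value -9): max_ending_here = 24, max_so_far = 33
Position 7 (value 6): max_ending_here = 30, max_so_far = 33
Position 8 (value 13): max_ending_here = 43, max_so_far = 43
Position 9 (value -13): max_ending_here = 30, max_so_far = 43

Maximum subarray: [16, 17, 0, -9, 6, 13]
Maximum sum: 43

The maximum subarray is [16, 17, 0, -9, 6, 13] with sum 43. This subarray runs from index 3 to index 8.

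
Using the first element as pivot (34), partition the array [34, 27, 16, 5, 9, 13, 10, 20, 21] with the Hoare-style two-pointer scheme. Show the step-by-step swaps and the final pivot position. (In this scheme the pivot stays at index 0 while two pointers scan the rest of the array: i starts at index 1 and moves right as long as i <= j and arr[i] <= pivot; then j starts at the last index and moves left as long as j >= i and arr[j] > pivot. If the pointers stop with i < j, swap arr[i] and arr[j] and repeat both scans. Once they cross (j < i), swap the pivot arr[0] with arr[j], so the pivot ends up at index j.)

Hoare-style two-pointer partition with pivot = 34:

Initial array: [34, 27, 16, 5, 9, 13, 10, 20, 21]

Pointers start at i = 1, j = 8.
i ends at 9, j ends at 8: the pointers have crossed (j < i), so scanning stops.

Swap pivot arr[0] with arr[8] to place pivot at position 8: [21, 27, 16, 5, 9, 13, 10, 20, 34]
Pivot position: 8

After partitioning with pivot 34, the array becomes [21, 27, 16, 5, 9, 13, 10, 20, 34]. The pivot is placed at index 8. All elements to the left of the pivot are <= 34, and all elements to the right are > 34.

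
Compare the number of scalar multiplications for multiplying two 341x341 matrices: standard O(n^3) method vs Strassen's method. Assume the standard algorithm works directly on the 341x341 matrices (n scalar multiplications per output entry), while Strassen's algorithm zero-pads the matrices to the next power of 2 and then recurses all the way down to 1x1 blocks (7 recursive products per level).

Matrix multiplication for 341x341 matrices:

Strassen's algorithm requires power-of-2 dimensions. Pad 341x341 to 512x512 (next power of 2).

Standard algorithm: 341^3 = 39651821 multiplications
Strassen's algorithm: 7^(log2(512)) = 7^9 = 40353607 multiplications
Difference: 39651821 - 40353607 = -701786 (Strassen uses MORE here due to padding overhead — for small or just-over-power-of-2 n, padding can outweigh the per-level savings)

Standard: 39651821 multiplications (341^3). Strassen: 40353607 multiplications (7^9, after padding to 512x512). Strassen reduces 8 recursive multiplications to 7 at each level.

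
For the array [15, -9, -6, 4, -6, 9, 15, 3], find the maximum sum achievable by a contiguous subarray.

Using Kadane's algorithm on [15, -9, -6, 4, -6, 9, 15, 3]:

Scanning through the array:
Position 1 (value -9): max_ending_here = 6, max_so_far = 15
Position 2 (value -6): max_ending_here = 0, max_so_far = 15
Position 3 (value 4): max_ending_here = 4, max_so_far = 15
Position 4 (value -6): max_ending_here = -2, max_so_far = 15
Position 5 (value 9): max_ending_here = 9, max_so_far = 15
Position 6 (value 15): max_ending_here = 24, max_so_far = 24
Position 7 (value 3): max_ending_here = 27, max_so_far = 27

Maximum subarray: [9, 15, 3]
Maximum sum: 27

The maximum subarray is [9, 15, 3] with sum 27. This subarray runs from index 5 to index 7.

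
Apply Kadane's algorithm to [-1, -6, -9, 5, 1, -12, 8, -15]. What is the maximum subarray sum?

Using Kadane's algorithm on [-1, -6, -9, 5, 1, -12, 8, -15]:

Scanning through the array:
Position 1 (value -6): max_ending_here = -6, max_so_far = -1
Position 2 (value -9): max_ending_here = -9, max_so_far = -1
Position 3 (value 5): max_ending_here = 5, max_so_far = 5
Position 4 (value 1): max_ending_here = 6, max_so_far = 6
Position 5 (value -12): max_ending_here = -6, max_so_far = 6
Position 6 (value 8): max_ending_here = 8, max_so_far = 8
Position 7 (value -15): max_ending_here = -7, max_so_far = 8

Maximum subarray: [8]
Maximum sum: 8

The maximum subarray is [8] with sum 8. This subarray runs from index 6 to index 6.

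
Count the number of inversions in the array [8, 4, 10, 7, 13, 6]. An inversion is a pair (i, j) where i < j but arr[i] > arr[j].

Finding inversions in [8, 4, 10, 7, 13, 6]:

(0, 1): arr[0]=8 > arr[1]=4
(0, 3): arr[0]=8 > arr[3]=7
(0, 5): arr[0]=8 > arr[5]=6
(2, 3): arr[2]=10 > arr[3]=7
(2, 5): arr[2]=10 > arr[5]=6
(3, 5): arr[3]=7 > arr[5]=6
(4, 5): arr[4]=13 > arr[5]=6

Total inversions: 7

The array has 7 inversion(s): (0,1), (0,3), (0,5), (2,3), (2,5), (3,5), (4,5). Each pair (i,j) satisfies i < j and arr[i] > arr[j].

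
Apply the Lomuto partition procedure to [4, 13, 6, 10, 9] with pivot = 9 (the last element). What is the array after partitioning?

Lomuto partition with pivot = 9:

Initial array: [4, 13, 6, 10, 9]

arr[0]=4 <= 9: swap with position 0, array becomes [4, 13, 6, 10, 9]
arr[1]=13 > 9: no swap
arr[2]=6 <= 9: swap with position 1, array becomes [4, 6, 13, 10, 9]
arr[3]=10 > 9: no swap

Place pivot at position 2: [4, 6, 9, 10, 13]
Pivot position: 2

After partitioning with pivot 9, the array becomes [4, 6, 9, 10, 13]. The pivot is placed at index 2. All elements to the left of the pivot are <= 9, and all elements to the right are > 9.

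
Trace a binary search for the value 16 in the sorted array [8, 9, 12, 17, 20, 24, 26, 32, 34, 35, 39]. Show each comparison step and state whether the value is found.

Binary search for 16 in [8, 9, 12, 17, 20, 24, 26, 32, 34, 35, 39]:

lo=0, hi=10, mid=5, arr[mid]=24 -> 24 > 16, search left half
lo=0, hi=4, mid=2, arr[mid]=12 -> 12 < 16, search right half
lo=3, hi=4, mid=3, arr[mid]=17 -> 17 > 16, search left half
lo=3 > hi=2, target 16 not found

Binary search determines that 16 is not in the array after 3 comparisons. The search space was exhausted without finding the target.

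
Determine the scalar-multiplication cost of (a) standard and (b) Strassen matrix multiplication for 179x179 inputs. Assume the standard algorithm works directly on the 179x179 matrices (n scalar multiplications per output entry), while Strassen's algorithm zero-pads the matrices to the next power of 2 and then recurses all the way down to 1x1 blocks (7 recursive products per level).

Matrix multiplication for 179x179 matrices:

Strassen's algorithm requires power-of-2 dimensions. Pad 179x179 to 256x256 (next power of 2).

Standard algorithm: 179^3 = 5735339 multiplications
Strassen's algorithm: 7^(log2(256)) = 7^8 = 5764801 multiplications
Difference: 5735339 - 5764801 = -29462 (Strassen uses MORE here due to padding overhead — for small or just-over-power-of-2 n, padding can outweigh the per-level savings)

Standard: 5735339 multiplications (179^3). Strassen: 5764801 multiplications (7^8, after padding to 256x256). Strassen reduces 8 recursive multiplications to 7 at each level.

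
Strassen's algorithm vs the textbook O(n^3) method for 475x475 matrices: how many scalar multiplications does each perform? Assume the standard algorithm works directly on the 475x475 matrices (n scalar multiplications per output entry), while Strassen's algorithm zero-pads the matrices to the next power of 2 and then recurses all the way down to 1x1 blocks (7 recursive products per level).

Matrix multiplication for 475x475 matrices:

Strassen's algorithm requires power-of-2 dimensions. Pad 475x475 to 512x512 (next power of 2).

Standard algorithm: 475^3 = 107171875 multiplications
Strassen's algorithm: 7^(log2(512)) = 7^9 = 40353607 multiplications
Savings: 107171875 - 40353607 = 66818268 multiplications

Standard: 107171875 multiplications (475^3). Strassen: 40353607 multiplications (7^9, after padding to 512x512). Strassen reduces 8 recursive multiplications to 7 at each level.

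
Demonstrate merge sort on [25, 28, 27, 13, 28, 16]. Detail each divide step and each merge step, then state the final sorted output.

Merge sort trace:

Split: [25, 28, 27, 13, 28, 16] -> [25, 28, 27] and [13, 28, 16]
  Split: [25, 28, 27] -> [25] and [28, 27]
    Split: [28, 27] -> [28] and [27]
    Merge: [28] + [27] -> [27, 28]
  Merge: [25] + [27, 28] -> [25, 27, 28]
  Split: [13, 28, 16] -> [13] and [28, 16]
    Split: [28, 16] -> [28] and [16]
    Merge: [28] + [16] -> [16, 28]
  Merge: [13] + [16, 28] -> [13, 16, 28]
Merge: [25, 27, 28] + [13, 16, 28] -> [13, 16, 25, 27, 28, 28]

Final sorted array: [13, 16, 25, 27, 28, 28]

The merge sort proceeds by recursively splitting the array and merging sorted halves.
After all merges, the sorted array is [13, 16, 25, 27, 28, 28].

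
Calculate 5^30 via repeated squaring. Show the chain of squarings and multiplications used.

Computing 5^30 by squaring (build up from 5^1; each line after the first costs one multiplication):

5^1 = 5
5^2 = (5^1)^2 = 5^2 = 25
5^3 = 5 * 5^2 = 5 * 25 = 125
5^6 = (5^3)^2 = 125^2 = 15625
5^7 = 5 * 5^6 = 5 * 15625 = 78125
5^14 = (5^7)^2 = 78125^2 = 6103515625
5^15 = 5 * 5^14 = 5 * 6103515625 = 30517578125
5^30 = (5^15)^2 = 30517578125^2 = 931322574615478515625

Result: 931322574615478515625
Multiplications needed: 7 (7 lines after 5^1)

5^30 = 931322574615478515625. Using exponentiation by squaring, this requires 7 multiplications. The key idea: if the exponent is even, square the half-power; if odd, multiply by the base once.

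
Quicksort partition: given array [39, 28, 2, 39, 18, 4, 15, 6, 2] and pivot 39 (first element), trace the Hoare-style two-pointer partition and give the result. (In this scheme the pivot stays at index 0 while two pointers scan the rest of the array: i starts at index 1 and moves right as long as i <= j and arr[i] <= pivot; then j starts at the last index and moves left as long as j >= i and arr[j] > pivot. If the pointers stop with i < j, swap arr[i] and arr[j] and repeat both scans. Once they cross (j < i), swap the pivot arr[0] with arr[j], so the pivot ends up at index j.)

Hoare-style two-pointer partition with pivot = 39:

Initial array: [39, 28, 2, 39, 18, 4, 15, 6, 2]

Pointers start at i = 1, j = 8.
i ends at 9, j ends at 8: the pointers have crossed (j < i), so scanning stops.

Swap pivot arr[0] with arr[8] to place pivot at position 8: [2, 28, 2, 39, 18, 4, 15, 6, 39]
Pivot position: 8

After partitioning with pivot 39, the array becomes [2, 28, 2, 39, 18, 4, 15, 6, 39]. The pivot is placed at index 8. All elements to the left of the pivot are <= 39, and all elements to the right are > 39.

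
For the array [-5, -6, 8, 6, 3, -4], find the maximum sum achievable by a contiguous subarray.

Using Kadane's algorithm on [-5, -6, 8, 6, 3, -4]:

Scanning through the array:
Position 1 (value -6): max_ending_here = -6, max_so_far = -5
Position 2 (value 8): max_ending_here = 8, max_so_far = 8
Position 3 (value 6): max_ending_here = 14, max_so_far = 14
Position 4 (value 3): max_ending_here = 17, max_so_far = 17
Position 5 (value -4): max_ending_here = 13, max_so_far = 17

Maximum subarray: [8, 6, 3]
Maximum sum: 17

The maximum subarray is [8, 6, 3] with sum 17. This subarray runs from index 2 to index 4.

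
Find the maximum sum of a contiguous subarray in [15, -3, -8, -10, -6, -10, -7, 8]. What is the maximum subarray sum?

Using Kadane's algorithm on [15, -3, -8, -10, -6, -10, -7, 8]:

Scanning through the array:
Position 1 (value -3): max_ending_here = 12, max_so_far = 15
Position 2 (value -8): max_ending_here = 4, max_so_far = 15
Position 3 (value -10): max_ending_here = -6, max_so_far = 15
Position 4 (value -6): max_ending_here = -6, max_so_far = 15
Position 5 (value -10): max_ending_here = -10, max_so_far = 15
Position 6 (value -7): max_ending_here = -7, max_so_far = 15
Position 7 (value 8): max_ending_here = 8, max_so_far = 15

Maximum subarray: [15]
Maximum sum: 15

The maximum subarray is [15] with sum 15. This subarray runs from index 0 to index 0.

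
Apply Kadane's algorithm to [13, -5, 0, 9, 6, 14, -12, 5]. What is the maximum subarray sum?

Using Kadane's algorithm on [13, -5, 0, 9, 6, 14, -12, 5]:

Scanning through the array:
Position 1 (value -5): max_ending_here = 8, max_so_far = 13
Position 2 (value 0): max_ending_here = 8, max_so_far = 13
Position 3 (value 9): max_ending_here = 17, max_so_far = 17
Position 4 (value 6): max_ending_here = 23, max_so_far = 23
Position 5 (value 14): max_ending_here = 37, max_so_far = 37
Position 6 (value -12): max_ending_here = 25, max_so_far = 37
Position 7 (value 5): max_ending_here = 30, max_so_far = 37

Maximum subarray: [13, -5, 0, 9, 6, 14]
Maximum sum: 37

The maximum subarray is [13, -5, 0, 9, 6, 14] with sum 37. This subarray runs from index 0 to index 5.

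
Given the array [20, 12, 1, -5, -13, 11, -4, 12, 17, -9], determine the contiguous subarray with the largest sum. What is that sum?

Using Kadane's algorithm on [20, 12, 1, -5, -13, 11, -4, 12, 17, -9]:

Scanning through the array:
Position 1 (value 12): max_ending_here = 32, max_so_far = 32
Position 2 (value 1): max_ending_here = 33, max_so_far = 33
Position 3 (value -5): max_ending_here = 28, max_so_far = 33
Position 4 (value -13): max_ending_here = 15, max_so_far = 33
Position 5 (value 11): max_ending_here = 26, max_so_far = 33
Position 6 (value -4): max_ending_here = 22, max_so_far = 33
Position 7 (value 12): max_ending_here = 34, max_so_far = 34
Position 8 (value 17): max_ending_here = 51, max_so_far = 51
Position 9 (value -9): max_ending_here = 42, max_so_far = 51

Maximum subarray: [20, 12, 1, -5, -13, 11, -4, 12, 17]
Maximum sum: 51

The maximum subarray is [20, 12, 1, -5, -13, 11, -4, 12, 17] with sum 51. This subarray runs from index 0 to index 8.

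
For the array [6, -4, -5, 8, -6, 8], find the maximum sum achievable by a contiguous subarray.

Using Kadane's algorithm on [6, -4, -5, 8, -6, 8]:

Scanning through the array:
Position 1 (value -4): max_ending_here = 2, max_so_far = 6
Position 2 (value -5): max_ending_here = -3, max_so_far = 6
Position 3 (value 8): max_ending_here = 8, max_so_far = 8
Position 4 (value -6): max_ending_here = 2, max_so_far = 8
Position 5 (value 8): max_ending_here = 10, max_so_far = 10

Maximum subarray: [8, -6, 8]
Maximum sum: 10

The maximum subarray is [8, -6, 8] with sum 10. This subarray runs from index 3 to index 5.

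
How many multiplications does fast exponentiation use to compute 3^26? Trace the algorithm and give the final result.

Computing 3^26 by squaring (build up from 3^1; each line after the first costs one multiplication):

3^1 = 3
3^2 = (3^1)^2 = 3^2 = 9
3^3 = 3 * 3^2 = 3 * 9 = 27
3^6 = (3^3)^2 = 27^2 = 729
3^12 = (3^6)^2 = 729^2 = 531441
3^13 = 3 * 3^12 = 3 * 531441 = 1594323
3^26 = (3^13)^2 = 1594323^2 = 2541865828329

Result: 2541865828329
Multiplications needed: 6 (6 lines after 3^1)

3^26 = 2541865828329. Using exponentiation by squaring, this requires 6 multiplications. The key idea: if the exponent is even, square the half-power; if odd, multiply by the base once.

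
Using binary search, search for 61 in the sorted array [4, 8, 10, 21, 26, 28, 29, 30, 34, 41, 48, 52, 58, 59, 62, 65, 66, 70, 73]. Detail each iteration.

Binary search for 61 in [4, 8, 10, 21, 26, 28, 29, 30, 34, 41, 48, 52, 58, 59, 62, 65, 66, 70, 73]:

lo=0, hi=18, mid=9, arr[mid]=41 -> 41 < 61, search right half
lo=10, hi=18, mid=14, arr[mid]=62 -> 62 > 61, search left half
lo=10, hi=13, mid=11, arr[mid]=52 -> 52 < 61, search right half
lo=12, hi=13, mid=12, arr[mid]=58 -> 58 < 61, search right half
lo=13, hi=13, mid=13, arr[mid]=59 -> 59 < 61, search right half
lo=14 > hi=13, target 61 not found

Binary search determines that 61 is not in the array after 5 comparisons. The search space was exhausted without finding the target.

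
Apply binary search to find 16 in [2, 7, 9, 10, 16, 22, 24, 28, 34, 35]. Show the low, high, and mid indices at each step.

Binary search for 16 in [2, 7, 9, 10, 16, 22, 24, 28, 34, 35]:

lo=0, hi=9, mid=4, arr[mid]=16 -> Found target at index 4!

Binary search finds 16 at index 4 after 1 comparisons. The search repeatedly halves the search space by comparing with the middle element.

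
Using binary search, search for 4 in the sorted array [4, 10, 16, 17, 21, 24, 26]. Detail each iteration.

Binary search for 4 in [4, 10, 16, 17, 21, 24, 26]:

lo=0, hi=6, mid=3, arr[mid]=17 -> 17 > 4, search left half
lo=0, hi=2, mid=1, arr[mid]=10 -> 10 > 4, search left half
lo=0, hi=0, mid=0, arr[mid]=4 -> Found target at index 0!

Binary search finds 4 at index 0 after 3 comparisons. The search repeatedly halves the search space by comparing with the middle element.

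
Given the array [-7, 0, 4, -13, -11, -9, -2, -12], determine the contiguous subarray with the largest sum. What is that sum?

Using Kadane's algorithm on [-7, 0, 4, -13, -11, -9, -2, -12]:

Scanning through the array:
Position 1 (value 0): max_ending_here = 0, max_so_far = 0
Position 2 (value 4): max_ending_here = 4, max_so_far = 4
Position 3 (value -13): max_ending_here = -9, max_so_far = 4
Position 4 (value -11): max_ending_here = -11, max_so_far = 4
Position 5 (value -9): max_ending_here = -9, max_so_far = 4
Position 6 (value -2): max_ending_here = -2, max_so_far = 4
Position 7 (value -12): max_ending_here = -12, max_so_far = 4

Maximum subarray: [0, 4]
Maximum sum: 4

The maximum subarray is [0, 4] with sum 4. This subarray runs from index 1 to index 2.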